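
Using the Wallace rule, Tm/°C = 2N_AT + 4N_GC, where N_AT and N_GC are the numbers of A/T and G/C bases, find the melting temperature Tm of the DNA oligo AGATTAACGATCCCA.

42°C

Base counts: A=6, C=4, T=3, G=2
AT pairs contribute 9, GC pairs contribute 6.
Tm = 2(9) + 4(6) = 18 + 24 = 42°C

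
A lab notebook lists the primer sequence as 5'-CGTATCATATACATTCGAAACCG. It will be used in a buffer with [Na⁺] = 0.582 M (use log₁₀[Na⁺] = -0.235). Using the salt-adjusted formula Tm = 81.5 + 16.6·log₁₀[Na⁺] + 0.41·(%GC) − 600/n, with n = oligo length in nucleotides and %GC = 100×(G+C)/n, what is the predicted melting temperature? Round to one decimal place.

Length n = 23. C=6, A=8, G=3, T=6
G+C = 9, so %GC = 9/23 × 100 = 39.13%
Salt term: 16.6 × (-0.235) = -3.901
GC term: 0.41 × 39.13 = 16.043; length term: −600/23 = −26.087
Tm = 81.5 + (-3.901) + 16.043 − 26.087 = 67.555 → 67.6°C

67.6°C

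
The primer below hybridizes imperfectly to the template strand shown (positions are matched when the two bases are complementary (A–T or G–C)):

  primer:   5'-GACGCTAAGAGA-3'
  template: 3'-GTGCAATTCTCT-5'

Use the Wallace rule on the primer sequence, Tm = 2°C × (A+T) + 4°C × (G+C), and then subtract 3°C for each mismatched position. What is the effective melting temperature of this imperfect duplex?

30°C

Primer base counts: A=5, T=1, G=4, C=2 → A+T=6, G+C=6
Perfect-match Tm = 2(6) + 4(6) = 12 + 24 = 36°C
Mismatches (positions where the bases are not complementary): 2 (at positions 1, 5)
Effective Tm = 36 − 2×3 = 36 − 6 = 30°C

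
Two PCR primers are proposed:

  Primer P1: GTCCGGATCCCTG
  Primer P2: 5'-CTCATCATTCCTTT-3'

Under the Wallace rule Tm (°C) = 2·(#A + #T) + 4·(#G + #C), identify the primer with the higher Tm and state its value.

Primer P1: A+T=4, G+C=9 → Tm = 2(4)+4(9) = 44°C
Primer P2: A+T=9, G+C=5 → Tm = 2(9)+4(5) = 38°C
44°C vs 38°C → primer P1 is higher.

Primer P1, 44°C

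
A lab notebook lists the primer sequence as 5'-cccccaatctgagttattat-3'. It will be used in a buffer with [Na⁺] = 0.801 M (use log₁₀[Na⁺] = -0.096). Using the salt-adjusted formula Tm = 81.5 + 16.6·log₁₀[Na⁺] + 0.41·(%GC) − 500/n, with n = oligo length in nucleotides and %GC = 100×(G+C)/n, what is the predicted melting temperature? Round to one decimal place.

71.3°C

Length n = 20. T=7, A=5, G=2, C=6
G+C = 8, so %GC = 8/20 × 100 = 40%
Salt term: 16.6 × (-0.096) = -1.594
GC term: 0.41 × 40 = 16.4; length term: −500/20 = −25
Tm = 81.5 + (-1.594) + 16.4 − 25 = 71.306 → 71.3°C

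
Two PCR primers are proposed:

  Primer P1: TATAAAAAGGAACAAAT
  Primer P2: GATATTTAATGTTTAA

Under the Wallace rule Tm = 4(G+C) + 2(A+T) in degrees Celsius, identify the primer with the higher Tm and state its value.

Primer P1: A+T=14, G+C=3 → Tm = 2(14)+4(3) = 40°C
Primer P2: A+T=14, G+C=2 → Tm = 2(14)+4(2) = 36°C
40°C vs 36°C → primer P1 is higher.

Primer P1, 40°C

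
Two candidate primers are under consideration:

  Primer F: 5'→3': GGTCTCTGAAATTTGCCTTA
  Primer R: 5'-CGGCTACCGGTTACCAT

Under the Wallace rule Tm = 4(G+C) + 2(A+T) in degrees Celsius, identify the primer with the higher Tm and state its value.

Primer F, 56°C

Primer F: A+T=12, G+C=8 → Tm = 2(12)+4(8) = 56°C
Primer R: A+T=7, G+C=10 → Tm = 2(7)+4(10) = 54°C
56°C vs 54°C → primer F is higher.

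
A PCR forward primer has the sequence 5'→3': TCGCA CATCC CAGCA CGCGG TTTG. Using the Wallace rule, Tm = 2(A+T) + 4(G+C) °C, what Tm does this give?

Counting bases: A=4, T=5, G=6, C=9
A+T = 9, G+C = 15
Tm = 2(9) + 4(15) = 18 + 60 = 78°C

78°C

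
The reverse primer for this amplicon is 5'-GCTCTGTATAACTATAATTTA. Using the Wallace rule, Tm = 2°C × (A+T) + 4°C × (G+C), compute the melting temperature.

Base counts: A=7, T=9, G=2, C=3
A+T = 16, G+C = 5
Tm = 4·5 + 2·16 = 20 + 32 = 52°C

52°C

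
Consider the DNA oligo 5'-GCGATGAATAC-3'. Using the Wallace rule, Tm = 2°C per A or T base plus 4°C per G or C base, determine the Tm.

Base counts: C=2, T=2, G=3, A=4
A+T = 6, G+C = 5
Tm = 2(6) + 4(5) = 12 + 20 = 32°C

32°C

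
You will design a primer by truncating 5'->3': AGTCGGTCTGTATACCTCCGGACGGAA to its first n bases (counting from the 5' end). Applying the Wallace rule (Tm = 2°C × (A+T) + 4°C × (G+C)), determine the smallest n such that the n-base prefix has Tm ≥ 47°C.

n = 16

First 15 bases: AGTCGGTCTGTATAC → Tm = 44°C (< 47°C)
First 16 bases: AGTCGGTCTGTATACC → Tm = 48°C (≥ 47°C)
Since every base adds ≥2°C, Tm only increases with n, so the threshold is first crossed at n = 16.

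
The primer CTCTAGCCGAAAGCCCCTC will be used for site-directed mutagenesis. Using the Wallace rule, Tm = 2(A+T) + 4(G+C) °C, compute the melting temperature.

Counting bases: T=3, G=3, A=4, C=9
So N_AT = 7 and N_GC = 12.
Tm = 4·12 + 2·7 = 48 + 14 = 62°C

62°C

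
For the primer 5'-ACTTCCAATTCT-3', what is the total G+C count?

4

Base counts: C=4, G=0, A=3, T=5
Total G or C: 0 + 4 = 4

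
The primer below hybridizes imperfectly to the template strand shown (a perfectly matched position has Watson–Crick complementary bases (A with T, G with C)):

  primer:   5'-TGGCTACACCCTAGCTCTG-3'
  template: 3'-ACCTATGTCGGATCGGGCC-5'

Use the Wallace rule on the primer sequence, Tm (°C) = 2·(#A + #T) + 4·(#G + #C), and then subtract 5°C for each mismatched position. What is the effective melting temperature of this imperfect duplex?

40°C

Primer base counts: A=3, T=5, G=4, C=7 → A+T=8, G+C=11
Perfect-match Tm = 2(8) + 4(11) = 16 + 44 = 60°C
Mismatches (positions where the bases are not complementary): 4 (at positions 4, 9, 16, 18)
Effective Tm = 60 − 4×5 = 60 − 20 = 40°C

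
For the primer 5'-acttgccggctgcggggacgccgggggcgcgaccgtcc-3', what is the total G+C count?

31

Base counts: A=3, T=4, C=14, G=17
G+C = 17 + 14 = 31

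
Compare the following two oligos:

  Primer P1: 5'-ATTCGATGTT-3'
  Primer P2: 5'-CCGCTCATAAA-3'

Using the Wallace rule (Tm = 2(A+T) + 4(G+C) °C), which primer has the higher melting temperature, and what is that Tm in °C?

Primer P1: A+T=7, G+C=3 → Tm = 2(7)+4(3) = 26°C
Primer P2: A+T=6, G+C=5 → Tm = 2(6)+4(5) = 32°C
26°C vs 32°C → primer P2 is higher.

Primer P2, 32°C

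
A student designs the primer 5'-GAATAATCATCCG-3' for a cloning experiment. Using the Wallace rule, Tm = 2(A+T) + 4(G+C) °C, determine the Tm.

T=3, A=5, G=2, C=3
A+T = 8, G+C = 5
Tm = 2×8 + 4×5 = 36°C

36°C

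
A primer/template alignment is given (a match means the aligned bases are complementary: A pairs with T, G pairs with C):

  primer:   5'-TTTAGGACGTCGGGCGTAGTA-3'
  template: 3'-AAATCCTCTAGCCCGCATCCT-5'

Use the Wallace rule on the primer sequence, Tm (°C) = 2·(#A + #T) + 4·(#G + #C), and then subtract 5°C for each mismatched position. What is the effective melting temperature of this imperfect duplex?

Primer base counts: A=4, T=6, G=8, C=3 → A+T=10, G+C=11
Perfect-match Tm = 2(10) + 4(11) = 20 + 44 = 64°C
Mismatches (positions where the bases are not complementary): 3 (at positions 8, 9, 20)
Effective Tm = 64 − 3×5 = 64 − 15 = 49°C

49°C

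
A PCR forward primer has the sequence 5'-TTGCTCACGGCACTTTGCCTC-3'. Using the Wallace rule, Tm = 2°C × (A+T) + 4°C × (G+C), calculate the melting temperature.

Counting bases: C=8, G=4, A=2, T=7
So N_AT = 9 and N_GC = 12.
Tm = 2(9) + 4(12) = 18 + 48 = 66°C

66°C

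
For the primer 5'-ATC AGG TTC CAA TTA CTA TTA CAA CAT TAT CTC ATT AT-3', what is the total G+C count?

Counting bases: C=8, G=2, A=13, T=15
Total G or C: 2 + 8 = 10

10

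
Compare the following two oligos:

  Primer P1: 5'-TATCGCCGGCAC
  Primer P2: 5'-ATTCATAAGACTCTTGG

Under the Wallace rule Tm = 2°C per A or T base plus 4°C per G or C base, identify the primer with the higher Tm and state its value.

Primer P2, 46°C

Primer P1: A+T=4, G+C=8 → Tm = 2(4)+4(8) = 40°C
Primer P2: A+T=11, G+C=6 → Tm = 2(11)+4(6) = 46°C
40°C vs 46°C → primer P2 is higher.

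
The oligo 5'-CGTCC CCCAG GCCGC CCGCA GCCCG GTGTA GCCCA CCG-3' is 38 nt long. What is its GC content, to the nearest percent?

82%

Scanning the sequence gives C=20, G=11, A=4, T=3.
G+C = 11 + 20 = 31 out of 38 bases
%GC = 31/38 × 100 = 81.58% ≈ 82%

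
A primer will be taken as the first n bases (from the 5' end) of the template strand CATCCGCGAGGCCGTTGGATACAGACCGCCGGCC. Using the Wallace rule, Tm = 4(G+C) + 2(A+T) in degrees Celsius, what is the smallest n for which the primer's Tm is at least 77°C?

First 23 bases: CATCCGCGAGGCCGTTGGATACA → Tm = 74°C (< 77°C)
First 24 bases: CATCCGCGAGGCCGTTGGATACAG → Tm = 78°C (≥ 77°C)
Since every base adds ≥2°C, Tm only increases with n, so the threshold is first crossed at n = 24.

n = 24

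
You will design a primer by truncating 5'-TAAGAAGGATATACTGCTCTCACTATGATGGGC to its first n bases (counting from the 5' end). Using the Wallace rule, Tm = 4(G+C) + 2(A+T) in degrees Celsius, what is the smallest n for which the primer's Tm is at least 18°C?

n = 7

First 6 bases: TAAGAA → Tm = 14°C (< 18°C)
First 7 bases: TAAGAAG → Tm = 18°C (≥ 18°C)
Since every base adds ≥2°C, Tm only increases with n, so the threshold is first crossed at n = 7.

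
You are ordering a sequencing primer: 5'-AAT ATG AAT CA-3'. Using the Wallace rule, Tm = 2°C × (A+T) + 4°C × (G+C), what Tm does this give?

26°C

C=1, G=1, T=3, A=6
So N_AT = 9 and N_GC = 2.
Tm = 4·2 + 2·9 = 8 + 18 = 26°C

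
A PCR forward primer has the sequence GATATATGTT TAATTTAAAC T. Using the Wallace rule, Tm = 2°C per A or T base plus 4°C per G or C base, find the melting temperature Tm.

Scanning the sequence gives G=2, T=10, A=8, C=1.
AT pairs contribute 18, GC pairs contribute 3.
Tm = 2(18) + 4(3) = 36 + 12 = 48°C

48°C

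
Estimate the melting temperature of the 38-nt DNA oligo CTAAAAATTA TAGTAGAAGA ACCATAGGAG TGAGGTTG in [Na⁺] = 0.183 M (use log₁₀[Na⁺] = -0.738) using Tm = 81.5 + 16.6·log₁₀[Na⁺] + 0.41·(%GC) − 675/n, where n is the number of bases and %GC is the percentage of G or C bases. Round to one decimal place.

Length n = 38. Base counts: C=3, G=10, T=9, A=16
G+C = 13, so %GC = 13/38 × 100 = 34.211%
Salt term: 16.6 × (-0.738) = -12.251
GC term: 0.41 × 34.211 = 14.027; length term: −675/38 = −17.763
Tm = 81.5 + (-12.251) + 14.027 − 17.763 = 65.513 → 65.5°C

65.5°C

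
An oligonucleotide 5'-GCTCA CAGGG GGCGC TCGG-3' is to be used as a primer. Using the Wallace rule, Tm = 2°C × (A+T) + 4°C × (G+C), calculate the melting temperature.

68°C

Counting bases: G=9, T=2, C=6, A=2
A+T = 4, G+C = 15
Tm = 4·15 + 2·4 = 60 + 8 = 68°C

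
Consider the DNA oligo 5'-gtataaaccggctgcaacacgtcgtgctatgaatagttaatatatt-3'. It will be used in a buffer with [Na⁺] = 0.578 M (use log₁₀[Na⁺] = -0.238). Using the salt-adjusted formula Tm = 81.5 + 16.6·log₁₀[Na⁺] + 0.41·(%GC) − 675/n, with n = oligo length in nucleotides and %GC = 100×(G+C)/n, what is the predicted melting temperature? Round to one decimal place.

Length n = 46. T=14, G=9, A=15, C=8
G+C = 17, so %GC = 17/46 × 100 = 36.957%
Salt term: 16.6 × (-0.238) = -3.951
GC term: 0.41 × 36.957 = 15.152; length term: −675/46 = −14.674
Tm = 81.5 + (-3.951) + 15.152 − 14.674 = 78.027 → 78.0°C

78.0°C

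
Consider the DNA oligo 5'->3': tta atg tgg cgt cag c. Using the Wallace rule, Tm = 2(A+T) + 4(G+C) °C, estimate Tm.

48°C

Scanning the sequence gives C=3, G=5, T=5, A=3.
So N_AT = 8 and N_GC = 8.
Tm = 2(8) + 4(8) = 16 + 32 = 48°C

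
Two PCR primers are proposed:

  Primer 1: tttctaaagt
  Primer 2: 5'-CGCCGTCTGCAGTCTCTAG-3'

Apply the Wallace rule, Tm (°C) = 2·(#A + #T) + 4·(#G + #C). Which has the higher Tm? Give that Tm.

Primer 1: A+T=8, G+C=2 → Tm = 2(8)+4(2) = 24°C
Primer 2: A+T=7, G+C=12 → Tm = 2(7)+4(12) = 62°C
24°C vs 62°C → primer 2 is higher.

Primer 2, 62°C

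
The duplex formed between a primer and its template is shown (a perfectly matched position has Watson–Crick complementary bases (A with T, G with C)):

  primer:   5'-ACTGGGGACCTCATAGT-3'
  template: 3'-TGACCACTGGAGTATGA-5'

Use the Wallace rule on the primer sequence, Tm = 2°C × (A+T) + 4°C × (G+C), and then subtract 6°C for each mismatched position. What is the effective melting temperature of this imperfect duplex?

Primer base counts: A=4, T=4, G=5, C=4 → A+T=8, G+C=9
Perfect-match Tm = 2(8) + 4(9) = 16 + 36 = 52°C
Mismatches (positions where the bases are not complementary): 2 (at positions 6, 16)
Effective Tm = 52 − 2×6 = 52 − 12 = 40°C

40°C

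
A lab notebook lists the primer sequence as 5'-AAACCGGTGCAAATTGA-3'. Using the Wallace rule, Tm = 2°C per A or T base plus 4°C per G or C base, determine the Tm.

48°C

Base counts: A=7, G=4, T=3, C=3
So N_AT = 10 and N_GC = 7.
Tm = 2×10 + 4×7 = 48°C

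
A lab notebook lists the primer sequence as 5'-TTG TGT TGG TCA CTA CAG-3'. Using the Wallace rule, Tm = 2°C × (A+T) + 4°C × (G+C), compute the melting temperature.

52°C

G=5, A=3, C=3, T=7
So N_AT = 10 and N_GC = 8.
Tm = 4·8 + 2·10 = 32 + 20 = 52°C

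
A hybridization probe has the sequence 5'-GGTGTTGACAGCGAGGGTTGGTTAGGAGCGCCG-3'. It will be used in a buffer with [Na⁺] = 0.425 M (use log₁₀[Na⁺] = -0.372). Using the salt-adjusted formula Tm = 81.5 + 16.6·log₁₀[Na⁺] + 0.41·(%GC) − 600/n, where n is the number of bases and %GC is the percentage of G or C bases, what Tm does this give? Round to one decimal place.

83.2°C

Length n = 33. Counting bases: A=5, G=16, C=5, T=7
G+C = 21, so %GC = 21/33 × 100 = 63.636%
Salt term: 16.6 × (-0.372) = -6.175
GC term: 0.41 × 63.636 = 26.091; length term: −600/33 = −18.182
Tm = 81.5 + (-6.175) + 26.091 − 18.182 = 83.234 → 83.2°C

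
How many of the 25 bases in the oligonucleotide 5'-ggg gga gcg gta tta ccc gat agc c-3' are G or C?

16

Counting bases: T=4, G=10, A=5, C=6
G+C = 10 + 6 = 16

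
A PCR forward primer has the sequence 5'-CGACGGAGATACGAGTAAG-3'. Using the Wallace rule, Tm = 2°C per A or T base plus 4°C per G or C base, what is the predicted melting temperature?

Counting bases: G=7, A=7, T=2, C=3
So N_AT = 9 and N_GC = 10.
Tm = 2(9) + 4(10) = 18 + 40 = 58°C

58°C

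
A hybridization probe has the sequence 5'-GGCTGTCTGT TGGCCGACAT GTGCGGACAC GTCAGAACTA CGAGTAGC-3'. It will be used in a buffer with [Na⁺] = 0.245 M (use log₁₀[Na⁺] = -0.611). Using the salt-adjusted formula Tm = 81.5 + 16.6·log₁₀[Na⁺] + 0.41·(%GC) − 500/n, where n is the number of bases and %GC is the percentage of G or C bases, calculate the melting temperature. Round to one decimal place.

Length n = 48. A=10, T=10, G=16, C=12
G+C = 28, so %GC = 28/48 × 100 = 58.333%
Salt term: 16.6 × (-0.611) = -10.143
GC term: 0.41 × 58.333 = 23.917; length term: −500/48 = −10.417
Tm = 81.5 + (-10.143) + 23.917 − 10.417 = 84.857 → 84.9°C

84.9°C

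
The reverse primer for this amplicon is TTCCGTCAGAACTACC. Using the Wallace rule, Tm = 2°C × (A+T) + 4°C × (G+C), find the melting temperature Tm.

Scanning the sequence gives T=4, G=2, A=4, C=6.
AT pairs contribute 8, GC pairs contribute 8.
Tm = 2×8 + 4×8 = 48°C

48°C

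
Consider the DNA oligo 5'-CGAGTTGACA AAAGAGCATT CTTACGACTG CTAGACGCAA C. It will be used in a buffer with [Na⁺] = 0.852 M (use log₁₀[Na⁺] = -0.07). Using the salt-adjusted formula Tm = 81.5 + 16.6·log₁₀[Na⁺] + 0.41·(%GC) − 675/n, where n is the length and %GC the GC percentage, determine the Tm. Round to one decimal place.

Length n = 41. C=10, G=9, T=8, A=14
G+C = 19, so %GC = 19/41 × 100 = 46.341%
Salt term: 16.6 × (-0.07) = -1.162
GC term: 0.41 × 46.341 = 19; length term: −675/41 = −16.463
Tm = 81.5 + (-1.162) + 19 − 16.463 = 82.875 → 82.9°C

82.9°C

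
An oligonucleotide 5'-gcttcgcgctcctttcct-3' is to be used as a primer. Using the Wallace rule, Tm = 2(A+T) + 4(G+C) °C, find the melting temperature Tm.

58°C

Base counts: G=3, C=8, T=7, A=0
So N_AT = 7 and N_GC = 11.
Tm = 4·11 + 2·7 = 44 + 14 = 58°C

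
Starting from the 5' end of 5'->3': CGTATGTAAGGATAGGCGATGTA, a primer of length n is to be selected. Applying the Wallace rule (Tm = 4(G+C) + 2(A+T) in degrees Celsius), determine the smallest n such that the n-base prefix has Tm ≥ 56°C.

n = 19

First 18 bases: CGTATGTAAGGATAGGCG → Tm = 54°C (< 56°C)
First 19 bases: CGTATGTAAGGATAGGCGA → Tm = 56°C (≥ 56°C)
Each additional base adds 2°C (A/T) or 4°C (G/C), so Tm is non-decreasing in n; n = 19 is the first length to reach 56°C.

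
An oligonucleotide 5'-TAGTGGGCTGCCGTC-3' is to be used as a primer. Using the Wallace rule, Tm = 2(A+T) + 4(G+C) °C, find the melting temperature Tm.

50°C

Scanning the sequence gives C=4, G=6, T=4, A=1.
So N_AT = 5 and N_GC = 10.
Tm = 2(5) + 4(10) = 10 + 40 = 50°C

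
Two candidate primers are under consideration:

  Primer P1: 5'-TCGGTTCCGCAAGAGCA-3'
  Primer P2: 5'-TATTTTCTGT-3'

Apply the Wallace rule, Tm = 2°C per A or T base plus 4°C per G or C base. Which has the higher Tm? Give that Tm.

Primer P1: A+T=7, G+C=10 → Tm = 2(7)+4(10) = 54°C
Primer P2: A+T=8, G+C=2 → Tm = 2(8)+4(2) = 24°C
54°C vs 24°C → primer P1 is higher.

Primer P1, 54°C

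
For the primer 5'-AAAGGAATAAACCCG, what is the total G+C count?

6

Base counts: T=1, G=3, C=3, A=8
Total G or C: 3 + 3 = 6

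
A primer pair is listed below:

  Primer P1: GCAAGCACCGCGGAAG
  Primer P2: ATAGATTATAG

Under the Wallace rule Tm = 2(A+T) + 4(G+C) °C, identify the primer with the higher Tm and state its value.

Primer P1: A+T=5, G+C=11 → Tm = 2(5)+4(11) = 54°C
Primer P2: A+T=9, G+C=2 → Tm = 2(9)+4(2) = 26°C
54°C vs 26°C → primer P1 is higher.

Primer P1, 54°C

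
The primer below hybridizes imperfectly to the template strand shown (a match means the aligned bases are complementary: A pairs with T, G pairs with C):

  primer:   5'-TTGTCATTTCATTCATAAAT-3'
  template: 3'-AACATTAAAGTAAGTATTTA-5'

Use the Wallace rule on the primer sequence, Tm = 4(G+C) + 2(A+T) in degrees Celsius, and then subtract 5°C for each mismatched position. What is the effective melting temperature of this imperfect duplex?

Primer base counts: A=6, T=10, G=1, C=3 → A+T=16, G+C=4
Perfect-match Tm = 2(16) + 4(4) = 32 + 16 = 48°C
Mismatches (positions where the bases are not complementary): 1 (at position 5)
Effective Tm = 48 − 1×5 = 48 − 5 = 43°C

43°C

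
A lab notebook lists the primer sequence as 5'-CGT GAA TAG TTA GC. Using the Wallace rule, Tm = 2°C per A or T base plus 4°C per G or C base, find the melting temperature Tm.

40°C

Counting bases: A=4, T=4, G=4, C=2
A+T = 8, G+C = 6
Tm = 4·6 + 2·8 = 24 + 16 = 40°C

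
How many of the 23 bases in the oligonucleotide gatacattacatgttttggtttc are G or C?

7

Base counts: A=5, T=11, C=3, G=4
Total G or C: 4 + 3 = 7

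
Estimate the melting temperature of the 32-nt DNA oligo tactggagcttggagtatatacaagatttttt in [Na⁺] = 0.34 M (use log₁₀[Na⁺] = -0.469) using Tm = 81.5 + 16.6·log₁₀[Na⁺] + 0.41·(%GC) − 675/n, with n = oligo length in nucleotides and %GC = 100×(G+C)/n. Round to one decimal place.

65.4°C

Length n = 32. Counting bases: G=7, C=3, T=13, A=9
G+C = 10, so %GC = 10/32 × 100 = 31.25%
Salt term: 16.6 × (-0.469) = -7.785
GC term: 0.41 × 31.25 = 12.812; length term: −675/32 = −21.094
Tm = 81.5 + (-7.785) + 12.812 − 21.094 = 65.433 → 65.4°C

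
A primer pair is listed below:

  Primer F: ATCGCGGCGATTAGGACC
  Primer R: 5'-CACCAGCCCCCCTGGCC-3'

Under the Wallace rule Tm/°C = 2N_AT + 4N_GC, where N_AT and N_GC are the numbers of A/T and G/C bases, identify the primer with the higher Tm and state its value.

Primer F: A+T=7, G+C=11 → Tm = 2(7)+4(11) = 58°C
Primer R: A+T=3, G+C=14 → Tm = 2(3)+4(14) = 62°C
58°C vs 62°C → primer R is higher.

Primer R, 62°C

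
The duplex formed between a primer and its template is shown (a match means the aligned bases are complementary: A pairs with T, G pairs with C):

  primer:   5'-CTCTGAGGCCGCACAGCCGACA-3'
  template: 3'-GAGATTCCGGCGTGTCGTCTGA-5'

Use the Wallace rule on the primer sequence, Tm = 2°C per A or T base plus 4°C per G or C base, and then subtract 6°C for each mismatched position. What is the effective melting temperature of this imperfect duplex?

56°C

Primer base counts: A=5, T=2, G=6, C=9 → A+T=7, G+C=15
Perfect-match Tm = 2(7) + 4(15) = 14 + 60 = 74°C
Mismatches (positions where the bases are not complementary): 3 (at positions 5, 18, 22)
Effective Tm = 74 − 3×6 = 74 − 18 = 56°C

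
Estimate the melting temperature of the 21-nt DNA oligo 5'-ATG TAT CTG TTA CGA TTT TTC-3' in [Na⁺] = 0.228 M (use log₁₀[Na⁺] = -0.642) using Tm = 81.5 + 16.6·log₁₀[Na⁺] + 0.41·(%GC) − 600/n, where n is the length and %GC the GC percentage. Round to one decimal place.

54.0°C

Length n = 21. Base counts: C=3, G=3, T=11, A=4
G+C = 6, so %GC = 6/21 × 100 = 28.571%
Salt term: 16.6 × (-0.642) = -10.657
GC term: 0.41 × 28.571 = 11.714; length term: −600/21 = −28.571
Tm = 81.5 + (-10.657) + 11.714 − 28.571 = 53.986 → 54.0°C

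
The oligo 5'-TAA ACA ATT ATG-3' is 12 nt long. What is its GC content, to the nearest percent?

17%

Base counts: G=1, A=6, T=4, C=1
G+C = 1 + 1 = 2 out of 12 bases
%GC = 2/12 × 100 = 16.67% ≈ 17%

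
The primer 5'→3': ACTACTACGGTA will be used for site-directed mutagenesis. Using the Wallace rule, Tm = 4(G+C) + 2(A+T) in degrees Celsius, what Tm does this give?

34°C

Base counts: C=3, T=3, A=4, G=2
AT pairs contribute 7, GC pairs contribute 5.
Tm = 4·5 + 2·7 = 20 + 14 = 34°C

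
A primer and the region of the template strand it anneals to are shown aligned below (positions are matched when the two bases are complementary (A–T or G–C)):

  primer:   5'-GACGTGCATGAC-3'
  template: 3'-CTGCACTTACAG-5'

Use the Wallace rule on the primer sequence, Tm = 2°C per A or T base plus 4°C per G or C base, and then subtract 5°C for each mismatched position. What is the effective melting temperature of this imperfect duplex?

Primer base counts: A=3, T=2, G=4, C=3 → A+T=5, G+C=7
Perfect-match Tm = 2(5) + 4(7) = 10 + 28 = 38°C
Mismatches (positions where the bases are not complementary): 2 (at positions 7, 11)
Effective Tm = 38 − 2×5 = 38 − 10 = 28°C

28°C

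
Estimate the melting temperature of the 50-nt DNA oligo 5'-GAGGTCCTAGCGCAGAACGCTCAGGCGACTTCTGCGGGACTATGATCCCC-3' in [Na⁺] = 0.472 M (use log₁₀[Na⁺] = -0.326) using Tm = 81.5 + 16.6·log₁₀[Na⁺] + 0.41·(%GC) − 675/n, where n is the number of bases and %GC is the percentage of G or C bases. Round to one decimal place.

Length n = 50. Counting bases: G=15, C=16, A=10, T=9
G+C = 31, so %GC = 31/50 × 100 = 62%
Salt term: 16.6 × (-0.326) = -5.412
GC term: 0.41 × 62 = 25.42; length term: −675/50 = −13.5
Tm = 81.5 + (-5.412) + 25.42 − 13.5 = 88.008 → 88.0°C

88.0°C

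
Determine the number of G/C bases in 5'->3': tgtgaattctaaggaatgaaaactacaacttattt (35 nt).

9

T=12, G=5, C=4, A=14
Total G or C: 5 + 4 = 9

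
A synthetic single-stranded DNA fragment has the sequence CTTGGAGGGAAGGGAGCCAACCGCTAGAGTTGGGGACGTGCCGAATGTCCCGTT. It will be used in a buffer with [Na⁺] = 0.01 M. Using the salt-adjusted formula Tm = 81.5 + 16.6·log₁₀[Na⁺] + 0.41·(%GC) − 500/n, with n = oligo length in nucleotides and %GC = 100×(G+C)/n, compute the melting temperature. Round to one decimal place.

64.1°C

Length n = 54. Counting bases: A=11, C=12, G=21, T=10
G+C = 33, so %GC = 33/54 × 100 = 61.111%
Salt term: 16.6 × (-2) = -33.2
GC term: 0.41 × 61.111 = 25.056; length term: −500/54 = −9.259
Tm = 81.5 + (-33.2) + 25.056 − 9.259 = 64.097 → 64.1°C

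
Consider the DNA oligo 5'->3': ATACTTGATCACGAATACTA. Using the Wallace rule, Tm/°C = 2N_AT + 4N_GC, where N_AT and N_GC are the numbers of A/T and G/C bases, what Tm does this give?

52°C

A=8, C=4, G=2, T=6
A+T = 14, G+C = 6
Tm = 2(14) + 4(6) = 28 + 24 = 52°C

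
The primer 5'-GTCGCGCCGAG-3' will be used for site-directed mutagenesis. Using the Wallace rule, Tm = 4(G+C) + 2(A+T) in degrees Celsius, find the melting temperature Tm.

40°C

Counting bases: G=5, T=1, C=4, A=1
AT pairs contribute 2, GC pairs contribute 9.
Tm = 4·9 + 2·2 = 36 + 4 = 40°C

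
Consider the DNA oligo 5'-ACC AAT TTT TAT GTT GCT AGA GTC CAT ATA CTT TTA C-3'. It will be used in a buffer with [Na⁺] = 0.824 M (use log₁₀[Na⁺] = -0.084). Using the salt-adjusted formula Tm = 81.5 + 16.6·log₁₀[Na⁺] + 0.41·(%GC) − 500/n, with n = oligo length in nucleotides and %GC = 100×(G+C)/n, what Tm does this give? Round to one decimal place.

Length n = 37. Base counts: A=10, C=7, T=16, G=4
G+C = 11, so %GC = 11/37 × 100 = 29.73%
Salt term: 16.6 × (-0.084) = -1.394
GC term: 0.41 × 29.73 = 12.189; length term: −500/37 = −13.514
Tm = 81.5 + (-1.394) + 12.189 − 13.514 = 78.781 → 78.8°C

78.8°C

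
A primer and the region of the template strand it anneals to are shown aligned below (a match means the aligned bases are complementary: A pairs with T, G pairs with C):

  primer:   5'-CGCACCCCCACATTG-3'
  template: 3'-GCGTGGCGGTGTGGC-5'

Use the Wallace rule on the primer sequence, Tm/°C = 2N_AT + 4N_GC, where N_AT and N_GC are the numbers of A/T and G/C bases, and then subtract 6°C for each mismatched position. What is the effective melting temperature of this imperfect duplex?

32°C

Primer base counts: A=3, T=2, G=2, C=8 → A+T=5, G+C=10
Perfect-match Tm = 2(5) + 4(10) = 10 + 40 = 50°C
Mismatches (positions where the bases are not complementary): 3 (at positions 7, 13, 14)
Effective Tm = 50 − 3×6 = 50 − 18 = 32°C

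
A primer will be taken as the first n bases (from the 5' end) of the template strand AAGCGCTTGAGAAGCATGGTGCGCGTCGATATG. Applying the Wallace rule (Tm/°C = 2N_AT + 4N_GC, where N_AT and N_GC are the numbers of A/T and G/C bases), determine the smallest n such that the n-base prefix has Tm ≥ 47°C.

n = 16

First 15 bases: AAGCGCTTGAGAAGC → Tm = 46°C (< 47°C)
First 16 bases: AAGCGCTTGAGAAGCA → Tm = 48°C (≥ 47°C)
Each additional base adds 2°C (A/T) or 4°C (G/C), so Tm is non-decreasing in n; n = 16 is the first length to reach 47°C.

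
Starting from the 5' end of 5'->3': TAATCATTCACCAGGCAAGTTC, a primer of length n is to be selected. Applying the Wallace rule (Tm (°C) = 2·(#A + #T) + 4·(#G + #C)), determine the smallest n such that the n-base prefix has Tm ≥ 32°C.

n = 12

First 11 bases: TAATCATTCAC → Tm = 28°C (< 32°C)
First 12 bases: TAATCATTCACC → Tm = 32°C (≥ 32°C)
Since every base adds ≥2°C, Tm only increases with n, so the threshold is first crossed at n = 12.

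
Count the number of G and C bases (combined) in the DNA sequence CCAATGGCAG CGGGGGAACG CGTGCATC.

Scanning the sequence gives A=6, T=3, G=11, C=8.
G+C = 11 + 8 = 19

19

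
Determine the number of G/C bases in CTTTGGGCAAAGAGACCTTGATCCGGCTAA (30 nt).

15

G=8, T=7, A=8, C=7
Total G or C: 8 + 7 = 15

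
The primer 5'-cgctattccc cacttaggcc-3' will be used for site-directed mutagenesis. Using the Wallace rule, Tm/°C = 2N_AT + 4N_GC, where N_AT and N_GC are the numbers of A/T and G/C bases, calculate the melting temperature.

Scanning the sequence gives C=9, G=3, A=3, T=5.
A+T = 8, G+C = 12
Tm = 2×8 + 4×12 = 64°C

64°C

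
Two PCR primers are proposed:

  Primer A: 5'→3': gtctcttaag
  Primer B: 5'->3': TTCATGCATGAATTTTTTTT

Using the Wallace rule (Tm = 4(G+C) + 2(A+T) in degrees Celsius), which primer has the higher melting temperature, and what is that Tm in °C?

Primer A: A+T=6, G+C=4 → Tm = 2(6)+4(4) = 28°C
Primer B: A+T=16, G+C=4 → Tm = 2(16)+4(4) = 48°C
28°C vs 48°C → primer B is higher.

Primer B, 48°C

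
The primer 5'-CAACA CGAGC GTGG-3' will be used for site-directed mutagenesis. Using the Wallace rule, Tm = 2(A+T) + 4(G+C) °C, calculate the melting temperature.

Scanning the sequence gives T=1, C=4, G=5, A=4.
A+T = 5, G+C = 9
Tm = 2×5 + 4×9 = 46°C

46°C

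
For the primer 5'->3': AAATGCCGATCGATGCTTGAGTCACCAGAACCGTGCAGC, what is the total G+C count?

Base counts: T=7, A=11, C=11, G=10
G+C = 10 + 11 = 21

21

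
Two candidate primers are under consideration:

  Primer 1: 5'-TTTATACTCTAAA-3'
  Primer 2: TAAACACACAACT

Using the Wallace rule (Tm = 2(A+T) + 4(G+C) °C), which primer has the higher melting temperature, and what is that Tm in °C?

Primer 1: A+T=11, G+C=2 → Tm = 2(11)+4(2) = 30°C
Primer 2: A+T=9, G+C=4 → Tm = 2(9)+4(4) = 34°C
30°C vs 34°C → primer 2 is higher.

Primer 2, 34°C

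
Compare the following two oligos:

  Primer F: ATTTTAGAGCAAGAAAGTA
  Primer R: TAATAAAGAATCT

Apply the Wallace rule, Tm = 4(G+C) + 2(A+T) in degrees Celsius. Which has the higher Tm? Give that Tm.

Primer F, 48°C

Primer F: A+T=14, G+C=5 → Tm = 2(14)+4(5) = 48°C
Primer R: A+T=11, G+C=2 → Tm = 2(11)+4(2) = 30°C
48°C vs 30°C → primer F is higher.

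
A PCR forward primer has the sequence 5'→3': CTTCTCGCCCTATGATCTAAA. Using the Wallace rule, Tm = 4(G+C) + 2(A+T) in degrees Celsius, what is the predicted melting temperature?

60°C

Base counts: T=7, G=2, A=5, C=7
A+T = 12, G+C = 9
Tm = 2(12) + 4(9) = 24 + 36 = 60°C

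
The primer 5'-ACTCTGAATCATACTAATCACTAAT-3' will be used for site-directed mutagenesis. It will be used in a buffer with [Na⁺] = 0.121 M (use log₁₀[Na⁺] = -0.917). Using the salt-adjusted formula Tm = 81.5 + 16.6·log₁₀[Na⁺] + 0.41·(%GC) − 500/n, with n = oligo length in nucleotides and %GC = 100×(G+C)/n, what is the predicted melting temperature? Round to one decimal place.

57.8°C

Length n = 25. Base counts: G=1, A=10, T=8, C=6
G+C = 7, so %GC = 7/25 × 100 = 28%
Salt term: 16.6 × (-0.917) = -15.222
GC term: 0.41 × 28 = 11.48; length term: −500/25 = −20
Tm = 81.5 + (-15.222) + 11.48 − 20 = 57.758 → 57.8°C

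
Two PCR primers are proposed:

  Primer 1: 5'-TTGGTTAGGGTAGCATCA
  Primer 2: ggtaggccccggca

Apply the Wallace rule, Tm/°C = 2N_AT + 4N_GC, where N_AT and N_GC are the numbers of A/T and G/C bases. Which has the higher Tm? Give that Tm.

Primer 1: A+T=10, G+C=8 → Tm = 2(10)+4(8) = 52°C
Primer 2: A+T=3, G+C=11 → Tm = 2(3)+4(11) = 50°C
52°C vs 50°C → primer 1 is higher.

Primer 1, 52°C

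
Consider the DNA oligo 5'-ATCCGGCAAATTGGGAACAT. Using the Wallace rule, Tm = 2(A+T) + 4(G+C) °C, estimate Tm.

58°C

Scanning the sequence gives G=5, A=7, C=4, T=4.
So N_AT = 11 and N_GC = 9.
Tm = 4·9 + 2·11 = 36 + 22 = 58°C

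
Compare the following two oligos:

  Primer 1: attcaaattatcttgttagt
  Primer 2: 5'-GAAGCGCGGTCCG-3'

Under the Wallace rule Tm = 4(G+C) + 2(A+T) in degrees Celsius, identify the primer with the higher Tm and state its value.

Primer 1: A+T=16, G+C=4 → Tm = 2(16)+4(4) = 48°C
Primer 2: A+T=3, G+C=10 → Tm = 2(3)+4(10) = 46°C
48°C vs 46°C → primer 1 is higher.

Primer 1, 48°C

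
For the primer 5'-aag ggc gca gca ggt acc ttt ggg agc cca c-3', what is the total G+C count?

Scanning the sequence gives T=4, A=7, C=9, G=11.
Total G or C: 11 + 9 = 20

20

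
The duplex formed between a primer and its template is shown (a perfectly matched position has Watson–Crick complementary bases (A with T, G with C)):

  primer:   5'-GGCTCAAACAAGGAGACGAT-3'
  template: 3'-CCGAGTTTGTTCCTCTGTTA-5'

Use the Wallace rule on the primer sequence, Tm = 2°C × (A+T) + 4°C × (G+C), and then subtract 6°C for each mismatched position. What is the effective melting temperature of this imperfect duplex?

54°C

Primer base counts: A=8, T=2, G=6, C=4 → A+T=10, G+C=10
Perfect-match Tm = 2(10) + 4(10) = 20 + 40 = 60°C
Mismatches (positions where the bases are not complementary): 1 (at position 18)
Effective Tm = 60 − 1×6 = 60 − 6 = 54°C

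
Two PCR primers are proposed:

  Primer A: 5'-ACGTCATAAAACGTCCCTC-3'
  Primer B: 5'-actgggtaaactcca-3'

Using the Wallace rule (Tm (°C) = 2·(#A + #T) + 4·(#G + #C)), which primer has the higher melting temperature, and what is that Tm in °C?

Primer A: A+T=10, G+C=9 → Tm = 2(10)+4(9) = 56°C
Primer B: A+T=8, G+C=7 → Tm = 2(8)+4(7) = 44°C
56°C vs 44°C → primer A is higher.

Primer A, 56°C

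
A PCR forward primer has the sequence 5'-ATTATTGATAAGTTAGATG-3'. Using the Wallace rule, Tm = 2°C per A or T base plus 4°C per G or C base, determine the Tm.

46°C

Base counts: A=7, G=4, C=0, T=8
A+T = 15, G+C = 4
Tm = 2(15) + 4(4) = 30 + 16 = 46°C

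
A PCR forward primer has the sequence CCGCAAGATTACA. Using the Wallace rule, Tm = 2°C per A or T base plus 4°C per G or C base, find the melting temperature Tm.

38°C

G=2, A=5, T=2, C=4
A+T = 7, G+C = 6
Tm = 2×7 + 4×6 = 38°C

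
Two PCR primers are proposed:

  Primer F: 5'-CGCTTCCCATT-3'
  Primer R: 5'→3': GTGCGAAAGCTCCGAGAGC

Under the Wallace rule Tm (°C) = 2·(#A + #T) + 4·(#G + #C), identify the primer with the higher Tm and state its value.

Primer R, 62°C

Primer F: A+T=5, G+C=6 → Tm = 2(5)+4(6) = 34°C
Primer R: A+T=7, G+C=12 → Tm = 2(7)+4(12) = 62°C
34°C vs 62°C → primer R is higher.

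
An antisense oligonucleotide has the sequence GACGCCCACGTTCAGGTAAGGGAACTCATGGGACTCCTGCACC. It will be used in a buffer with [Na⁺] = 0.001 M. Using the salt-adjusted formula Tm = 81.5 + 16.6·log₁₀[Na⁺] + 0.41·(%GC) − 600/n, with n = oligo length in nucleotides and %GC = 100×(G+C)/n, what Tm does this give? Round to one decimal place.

42.5°C

Length n = 43. Counting bases: T=7, A=10, C=14, G=12
G+C = 26, so %GC = 26/43 × 100 = 60.465%
Salt term: 16.6 × (-3) = -49.8
GC term: 0.41 × 60.465 = 24.791; length term: −600/43 = −13.953
Tm = 81.5 + (-49.8) + 24.791 − 13.953 = 42.538 → 42.5°C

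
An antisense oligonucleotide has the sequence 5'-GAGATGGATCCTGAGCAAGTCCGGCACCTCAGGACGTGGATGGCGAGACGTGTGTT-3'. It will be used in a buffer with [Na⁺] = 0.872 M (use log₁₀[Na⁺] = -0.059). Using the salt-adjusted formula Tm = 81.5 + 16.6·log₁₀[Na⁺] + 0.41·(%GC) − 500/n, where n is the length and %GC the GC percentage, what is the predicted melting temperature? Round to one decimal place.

95.8°C

Length n = 56. Counting bases: T=11, A=12, C=12, G=21
G+C = 33, so %GC = 33/56 × 100 = 58.929%
Salt term: 16.6 × (-0.059) = -0.979
GC term: 0.41 × 58.929 = 24.161; length term: −500/56 = −8.929
Tm = 81.5 + (-0.979) + 24.161 − 8.929 = 95.753 → 95.8°C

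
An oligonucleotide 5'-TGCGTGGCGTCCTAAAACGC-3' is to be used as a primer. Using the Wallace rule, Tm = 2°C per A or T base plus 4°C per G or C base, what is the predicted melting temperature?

64°C

Base counts: C=6, T=4, A=4, G=6
A+T = 8, G+C = 12
Tm = 2(8) + 4(12) = 16 + 48 = 64°C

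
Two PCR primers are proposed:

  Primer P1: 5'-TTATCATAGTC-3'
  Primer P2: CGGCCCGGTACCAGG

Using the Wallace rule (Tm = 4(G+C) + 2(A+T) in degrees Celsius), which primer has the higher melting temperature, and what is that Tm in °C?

Primer P1: A+T=8, G+C=3 → Tm = 2(8)+4(3) = 28°C
Primer P2: A+T=3, G+C=12 → Tm = 2(3)+4(12) = 54°C
28°C vs 54°C → primer P2 is higher.

Primer P2, 54°C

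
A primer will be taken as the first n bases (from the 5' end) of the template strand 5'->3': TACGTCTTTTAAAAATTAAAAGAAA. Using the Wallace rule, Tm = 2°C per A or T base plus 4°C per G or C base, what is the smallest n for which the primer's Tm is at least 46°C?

n = 20

First 19 bases: TACGTCTTTTAAAAATTAA → Tm = 44°C (< 46°C)
First 20 bases: TACGTCTTTTAAAAATTAAA → Tm = 46°C (≥ 46°C)
Since every base adds ≥2°C, Tm only increases with n, so the threshold is first crossed at n = 20.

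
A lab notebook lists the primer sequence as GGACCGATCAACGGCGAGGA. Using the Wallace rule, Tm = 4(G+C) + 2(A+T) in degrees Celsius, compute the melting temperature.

Scanning the sequence gives T=1, A=6, C=5, G=8.
A+T = 7, G+C = 13
Tm = 2(7) + 4(13) = 14 + 52 = 66°C

66°C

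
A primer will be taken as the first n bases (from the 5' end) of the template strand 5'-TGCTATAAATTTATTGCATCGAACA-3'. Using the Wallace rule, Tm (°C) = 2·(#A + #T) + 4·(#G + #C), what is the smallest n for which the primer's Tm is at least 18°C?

n = 7

First 6 bases: TGCTAT → Tm = 16°C (< 18°C)
First 7 bases: TGCTATA → Tm = 18°C (≥ 18°C)
Each additional base adds 2°C (A/T) or 4°C (G/C), so Tm is non-decreasing in n; n = 7 is the first length to reach 18°C.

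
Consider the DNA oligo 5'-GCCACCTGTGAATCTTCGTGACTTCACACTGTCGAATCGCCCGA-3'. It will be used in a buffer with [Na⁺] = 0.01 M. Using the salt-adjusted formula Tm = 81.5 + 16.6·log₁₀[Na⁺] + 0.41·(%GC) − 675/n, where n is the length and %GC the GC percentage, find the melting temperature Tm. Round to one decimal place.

Length n = 44. Base counts: T=11, G=9, A=9, C=15
G+C = 24, so %GC = 24/44 × 100 = 54.545%
Salt term: 16.6 × (-2) = -33.2
GC term: 0.41 × 54.545 = 22.363; length term: −675/44 = −15.341
Tm = 81.5 + (-33.2) + 22.363 − 15.341 = 55.322 → 55.3°C

55.3°C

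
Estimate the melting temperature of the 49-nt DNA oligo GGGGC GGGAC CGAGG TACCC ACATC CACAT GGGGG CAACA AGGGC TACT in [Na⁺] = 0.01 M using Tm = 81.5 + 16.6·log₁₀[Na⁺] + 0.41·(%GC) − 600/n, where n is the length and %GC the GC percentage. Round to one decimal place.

62.8°C

Length n = 49. Base counts: A=12, T=5, C=14, G=18
G+C = 32, so %GC = 32/49 × 100 = 65.306%
Salt term: 16.6 × (-2) = -33.2
GC term: 0.41 × 65.306 = 26.775; length term: −600/49 = −12.245
Tm = 81.5 + (-33.2) + 26.775 − 12.245 = 62.83 → 62.8°C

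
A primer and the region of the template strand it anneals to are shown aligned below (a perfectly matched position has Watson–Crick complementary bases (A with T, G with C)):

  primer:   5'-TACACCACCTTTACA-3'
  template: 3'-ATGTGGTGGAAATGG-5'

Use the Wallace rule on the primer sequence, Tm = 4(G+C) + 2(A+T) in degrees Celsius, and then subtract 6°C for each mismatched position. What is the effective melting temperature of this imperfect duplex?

Primer base counts: A=5, T=4, G=0, C=6 → A+T=9, G+C=6
Perfect-match Tm = 2(9) + 4(6) = 18 + 24 = 42°C
Mismatches (positions where the bases are not complementary): 1 (at position 15)
Effective Tm = 42 − 1×6 = 42 − 6 = 36°C

36°C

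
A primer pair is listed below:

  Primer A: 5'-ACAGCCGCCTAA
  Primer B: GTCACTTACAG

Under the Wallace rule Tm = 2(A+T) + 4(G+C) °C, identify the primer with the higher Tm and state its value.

Primer A, 38°C

Primer A: A+T=5, G+C=7 → Tm = 2(5)+4(7) = 38°C
Primer B: A+T=6, G+C=5 → Tm = 2(6)+4(5) = 32°C
38°C vs 32°C → primer A is higher.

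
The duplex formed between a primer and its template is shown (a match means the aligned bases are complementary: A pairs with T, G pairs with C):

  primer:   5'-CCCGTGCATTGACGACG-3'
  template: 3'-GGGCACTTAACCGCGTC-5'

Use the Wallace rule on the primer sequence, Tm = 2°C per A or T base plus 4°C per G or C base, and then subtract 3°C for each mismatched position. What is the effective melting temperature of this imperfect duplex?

44°C

Primer base counts: A=3, T=3, G=5, C=6 → A+T=6, G+C=11
Perfect-match Tm = 2(6) + 4(11) = 12 + 44 = 56°C
Mismatches (positions where the bases are not complementary): 4 (at positions 7, 12, 15, 16)
Effective Tm = 56 − 4×3 = 56 − 12 = 44°C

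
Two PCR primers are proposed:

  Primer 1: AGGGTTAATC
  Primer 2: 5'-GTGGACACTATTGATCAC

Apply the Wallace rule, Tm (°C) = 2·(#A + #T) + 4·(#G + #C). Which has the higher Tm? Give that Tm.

Primer 2, 52°C

Primer 1: A+T=6, G+C=4 → Tm = 2(6)+4(4) = 28°C
Primer 2: A+T=10, G+C=8 → Tm = 2(10)+4(8) = 52°C
28°C vs 52°C → primer 2 is higher.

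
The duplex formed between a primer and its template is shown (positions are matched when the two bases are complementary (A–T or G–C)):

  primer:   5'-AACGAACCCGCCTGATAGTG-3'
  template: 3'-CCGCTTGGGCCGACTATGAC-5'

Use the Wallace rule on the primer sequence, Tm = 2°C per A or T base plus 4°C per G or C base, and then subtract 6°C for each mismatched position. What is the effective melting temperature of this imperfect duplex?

38°C

Primer base counts: A=6, T=3, G=5, C=6 → A+T=9, G+C=11
Perfect-match Tm = 2(9) + 4(11) = 18 + 44 = 62°C
Mismatches (positions where the bases are not complementary): 4 (at positions 1, 2, 11, 18)
Effective Tm = 62 − 4×6 = 62 − 24 = 38°C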